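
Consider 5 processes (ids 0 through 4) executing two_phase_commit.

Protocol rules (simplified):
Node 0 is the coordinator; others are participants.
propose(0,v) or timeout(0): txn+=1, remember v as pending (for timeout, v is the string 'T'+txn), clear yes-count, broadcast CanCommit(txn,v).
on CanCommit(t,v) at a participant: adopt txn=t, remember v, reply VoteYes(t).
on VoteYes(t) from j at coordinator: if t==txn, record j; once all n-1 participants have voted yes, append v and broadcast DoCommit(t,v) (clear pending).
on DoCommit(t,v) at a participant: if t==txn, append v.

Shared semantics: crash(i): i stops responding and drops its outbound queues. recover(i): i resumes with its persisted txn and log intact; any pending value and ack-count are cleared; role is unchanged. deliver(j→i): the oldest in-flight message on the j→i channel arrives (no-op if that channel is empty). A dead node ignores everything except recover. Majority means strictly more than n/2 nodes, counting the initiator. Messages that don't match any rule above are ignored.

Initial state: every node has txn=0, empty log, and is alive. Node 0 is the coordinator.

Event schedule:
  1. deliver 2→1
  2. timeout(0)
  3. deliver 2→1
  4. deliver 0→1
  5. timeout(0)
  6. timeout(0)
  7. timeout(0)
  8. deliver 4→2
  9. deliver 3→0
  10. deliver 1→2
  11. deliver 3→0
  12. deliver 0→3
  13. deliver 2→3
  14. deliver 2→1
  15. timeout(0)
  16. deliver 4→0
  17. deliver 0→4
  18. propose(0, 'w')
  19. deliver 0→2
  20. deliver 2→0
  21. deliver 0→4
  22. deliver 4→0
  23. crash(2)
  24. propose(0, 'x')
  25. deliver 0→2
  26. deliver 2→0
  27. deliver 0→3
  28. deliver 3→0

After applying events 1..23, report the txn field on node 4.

2

1. deliver 2→1:  nop
2. timeout(0):  <0:coor t1 ->
3. deliver 2→1:  nop
4. deliver 0→1:  <1:part t1 ->
5. timeout(0):  <0:coor t2 ->
6. timeout(0):  <0:coor t3 ->
7. timeout(0):  <0:coor t4 ->
8. deliver 4→2:  nop
9. deliver 3→0:  nop
10. deliver 1→2:  nop
11. deliver 3→0:  nop
12. deliver 0→3:  <3:part t1 ->
13. deliver 2→3:  nop
14. deliver 2→1:  nop
15. timeout(0):  <0:coor t5 ->
16. deliver 4→0:  nop
17. deliver 0→4:  <4:part t1 ->
18. propose(0,'w'):  <0:coor t6 ->
19. deliver 0→2:  <2:part t1 ->
20. deliver 2→0:  nop
21. deliver 0→4:  <4:part t2 ->
22. deliver 4→0:  nop
23. crash(2):  <2:✗part t1 ->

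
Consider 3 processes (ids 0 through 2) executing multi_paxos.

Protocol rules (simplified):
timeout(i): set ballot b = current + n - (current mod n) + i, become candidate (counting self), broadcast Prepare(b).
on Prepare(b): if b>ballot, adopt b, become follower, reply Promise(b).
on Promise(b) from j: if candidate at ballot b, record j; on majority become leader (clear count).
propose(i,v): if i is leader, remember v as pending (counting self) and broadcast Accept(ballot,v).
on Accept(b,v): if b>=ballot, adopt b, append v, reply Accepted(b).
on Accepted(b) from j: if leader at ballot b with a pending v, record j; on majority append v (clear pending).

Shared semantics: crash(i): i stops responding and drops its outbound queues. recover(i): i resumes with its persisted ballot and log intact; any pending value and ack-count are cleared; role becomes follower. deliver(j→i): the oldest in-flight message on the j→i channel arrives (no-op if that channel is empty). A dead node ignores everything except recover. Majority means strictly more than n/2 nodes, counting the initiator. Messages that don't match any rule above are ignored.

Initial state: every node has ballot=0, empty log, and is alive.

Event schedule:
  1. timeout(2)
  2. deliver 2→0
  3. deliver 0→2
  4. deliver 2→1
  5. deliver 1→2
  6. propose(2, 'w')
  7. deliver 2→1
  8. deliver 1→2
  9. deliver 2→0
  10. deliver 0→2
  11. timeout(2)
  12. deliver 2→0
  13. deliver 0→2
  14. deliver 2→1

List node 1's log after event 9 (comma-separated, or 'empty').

w

after 1 — timeout(2): n2:cand/b5/[-]
after 2 — deliver 2→0: n0:foll/b5/[-]
after 3 — deliver 0→2: n2:lead/b5/[-]
after 4 — deliver 2→1: n1:foll/b5/[-]
after 5 — deliver 1→2: ·
after 6 — propose(2,'w'): ·
after 7 — deliver 2→1: n1:foll/b5/[w]
after 8 — deliver 1→2: n2:lead/b5/[w]
after 9 — deliver 2→0: n0:foll/b5/[w]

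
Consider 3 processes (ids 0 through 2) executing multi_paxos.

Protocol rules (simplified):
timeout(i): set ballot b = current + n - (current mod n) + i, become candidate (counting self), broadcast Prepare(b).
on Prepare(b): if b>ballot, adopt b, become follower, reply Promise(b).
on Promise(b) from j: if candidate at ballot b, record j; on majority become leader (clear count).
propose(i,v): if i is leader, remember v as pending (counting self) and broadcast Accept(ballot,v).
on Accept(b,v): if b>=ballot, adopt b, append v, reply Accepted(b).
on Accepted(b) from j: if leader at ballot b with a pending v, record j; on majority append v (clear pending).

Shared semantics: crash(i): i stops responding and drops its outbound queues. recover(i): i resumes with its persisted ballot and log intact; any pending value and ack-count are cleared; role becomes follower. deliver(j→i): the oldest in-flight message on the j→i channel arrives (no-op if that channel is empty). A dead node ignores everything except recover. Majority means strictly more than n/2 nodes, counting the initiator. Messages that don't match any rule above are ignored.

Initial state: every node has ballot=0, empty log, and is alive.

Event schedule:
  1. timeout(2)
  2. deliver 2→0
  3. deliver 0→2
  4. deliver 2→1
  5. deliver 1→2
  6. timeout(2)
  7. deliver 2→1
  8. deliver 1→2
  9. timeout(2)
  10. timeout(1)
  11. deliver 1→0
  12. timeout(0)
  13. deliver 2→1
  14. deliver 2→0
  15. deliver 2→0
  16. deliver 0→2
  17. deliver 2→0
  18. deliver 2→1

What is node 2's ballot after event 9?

11

after 1 — timeout(2): n2:cand/b5/[-]
after 2 — deliver 2→0: n0:foll/b5/[-]
after 3 — deliver 0→2: n2:lead/b5/[-]
after 4 — deliver 2→1: n1:foll/b5/[-]
after 5 — deliver 1→2: ·
after 6 — timeout(2): n2:cand/b8/[-]
after 7 — deliver 2→1: n1:foll/b8/[-]
after 8 — deliver 1→2: n2:lead/b8/[-]
after 9 — timeout(2): n2:cand/b11/[-]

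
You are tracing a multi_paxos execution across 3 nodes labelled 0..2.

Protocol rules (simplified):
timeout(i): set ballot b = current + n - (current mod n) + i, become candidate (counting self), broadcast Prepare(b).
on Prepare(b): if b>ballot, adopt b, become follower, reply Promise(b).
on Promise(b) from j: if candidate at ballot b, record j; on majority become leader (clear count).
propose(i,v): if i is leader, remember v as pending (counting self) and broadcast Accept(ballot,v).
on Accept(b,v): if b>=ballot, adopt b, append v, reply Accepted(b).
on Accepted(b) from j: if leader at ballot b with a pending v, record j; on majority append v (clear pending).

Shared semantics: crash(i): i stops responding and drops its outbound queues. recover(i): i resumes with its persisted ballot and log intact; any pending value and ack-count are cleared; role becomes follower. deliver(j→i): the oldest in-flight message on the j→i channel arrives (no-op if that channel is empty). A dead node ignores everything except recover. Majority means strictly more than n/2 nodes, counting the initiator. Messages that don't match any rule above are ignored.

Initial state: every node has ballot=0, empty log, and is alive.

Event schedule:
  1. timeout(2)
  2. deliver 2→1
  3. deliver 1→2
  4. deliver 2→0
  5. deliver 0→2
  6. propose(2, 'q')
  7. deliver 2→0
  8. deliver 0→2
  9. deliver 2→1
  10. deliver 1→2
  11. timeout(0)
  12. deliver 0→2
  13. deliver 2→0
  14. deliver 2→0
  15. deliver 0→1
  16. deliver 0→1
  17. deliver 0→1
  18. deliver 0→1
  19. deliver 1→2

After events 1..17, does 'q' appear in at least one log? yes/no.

e1 timeout(2): 2[cand,b=5,-]
e2 deliver 2→1: 1[foll,b=5,-]
e3 deliver 1→2: 2[lead,b=5,-]
e4 deliver 2→0: 0[foll,b=5,-]
e5 deliver 0→2: ·
e6 propose(2,'q'): ·
e7 deliver 2→0: 0[foll,b=5,q]
e8 deliver 0→2: 2[lead,b=5,q]
e9 deliver 2→1: 1[foll,b=5,q]
e10 deliver 1→2: ·
e11 timeout(0): 0[cand,b=6,q]
e12 deliver 0→2: 2[foll,b=6,q]
e13 deliver 2→0: 0[lead,b=6,q]
e14 deliver 2→0: ·
e15 deliver 0→1: 1[foll,b=6,q]
e16 deliver 0→1: ·
e17 deliver 0→1: ·

yes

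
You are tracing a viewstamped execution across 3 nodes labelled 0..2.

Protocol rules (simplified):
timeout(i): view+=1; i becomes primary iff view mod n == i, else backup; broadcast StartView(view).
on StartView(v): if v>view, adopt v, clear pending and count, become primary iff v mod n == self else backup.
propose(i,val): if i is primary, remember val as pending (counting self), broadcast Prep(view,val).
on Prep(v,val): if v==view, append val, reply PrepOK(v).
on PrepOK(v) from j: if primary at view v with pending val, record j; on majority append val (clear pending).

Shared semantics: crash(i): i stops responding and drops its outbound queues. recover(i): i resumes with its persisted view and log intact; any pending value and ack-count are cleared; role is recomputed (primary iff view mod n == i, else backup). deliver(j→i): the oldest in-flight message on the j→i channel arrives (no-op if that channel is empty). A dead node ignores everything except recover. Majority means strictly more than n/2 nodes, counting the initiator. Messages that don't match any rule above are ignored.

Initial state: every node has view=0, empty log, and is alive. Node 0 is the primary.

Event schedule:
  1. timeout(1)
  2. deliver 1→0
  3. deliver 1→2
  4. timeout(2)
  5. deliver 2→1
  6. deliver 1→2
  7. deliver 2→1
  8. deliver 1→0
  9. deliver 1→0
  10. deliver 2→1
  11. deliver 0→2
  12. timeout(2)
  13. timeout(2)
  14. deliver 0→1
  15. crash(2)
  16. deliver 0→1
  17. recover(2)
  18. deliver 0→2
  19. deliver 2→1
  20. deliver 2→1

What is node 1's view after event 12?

2

e1 timeout(1): 1[prim,v=1,-]
e2 deliver 1→0: 0[back,v=1,-]
e3 deliver 1→2: 2[back,v=1,-]
e4 timeout(2): 2[prim,v=2,-]
e5 deliver 2→1: 1[back,v=2,-]
e6 deliver 1→2: ·
e7 deliver 2→1: ·
e8 deliver 1→0: ·
e9 deliver 1→0: ·
e10 deliver 2→1: ·
e11 deliver 0→2: ·
e12 timeout(2): 2[back,v=3,-]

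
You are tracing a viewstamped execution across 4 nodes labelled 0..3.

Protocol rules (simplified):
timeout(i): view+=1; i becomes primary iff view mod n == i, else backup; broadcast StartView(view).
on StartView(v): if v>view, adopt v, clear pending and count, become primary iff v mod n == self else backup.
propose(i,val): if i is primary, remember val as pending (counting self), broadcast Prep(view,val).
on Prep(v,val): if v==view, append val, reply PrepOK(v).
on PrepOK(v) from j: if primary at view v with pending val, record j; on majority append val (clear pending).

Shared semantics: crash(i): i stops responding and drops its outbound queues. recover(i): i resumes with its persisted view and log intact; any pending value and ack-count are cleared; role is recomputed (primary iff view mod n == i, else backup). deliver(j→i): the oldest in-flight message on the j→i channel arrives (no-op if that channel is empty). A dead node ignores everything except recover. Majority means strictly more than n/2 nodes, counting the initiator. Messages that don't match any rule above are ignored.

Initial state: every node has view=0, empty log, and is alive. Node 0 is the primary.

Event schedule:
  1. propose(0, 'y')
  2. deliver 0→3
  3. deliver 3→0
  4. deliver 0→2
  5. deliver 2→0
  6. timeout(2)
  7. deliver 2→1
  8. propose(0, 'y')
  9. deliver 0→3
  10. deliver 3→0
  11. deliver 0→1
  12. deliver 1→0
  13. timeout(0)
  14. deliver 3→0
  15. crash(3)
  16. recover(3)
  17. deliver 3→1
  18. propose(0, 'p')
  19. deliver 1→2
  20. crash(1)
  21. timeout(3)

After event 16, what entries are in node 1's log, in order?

empty

step 1 propose(0,'y'): —
step 2 deliver 0→3: 3={back,v=0,log=y}
step 3 deliver 3→0: —
step 4 deliver 0→2: 2={back,v=0,log=y}
step 5 deliver 2→0: 0={prim,v=0,log=y}
step 6 timeout(2): 2={back,v=1,log=y}
step 7 deliver 2→1: 1={prim,v=1,log=-}
step 8 propose(0,'y'): —
step 9 deliver 0→3: 3={back,v=0,log=y,y}
step 10 deliver 3→0: —
step 11 deliver 0→1: —
step 12 deliver 1→0: —
step 13 timeout(0): 0={back,v=1,log=y}
step 14 deliver 3→0: —
step 15 crash(3): 3={✗back,v=0,log=y,y}
step 16 recover(3): 3={back,v=0,log=y,y}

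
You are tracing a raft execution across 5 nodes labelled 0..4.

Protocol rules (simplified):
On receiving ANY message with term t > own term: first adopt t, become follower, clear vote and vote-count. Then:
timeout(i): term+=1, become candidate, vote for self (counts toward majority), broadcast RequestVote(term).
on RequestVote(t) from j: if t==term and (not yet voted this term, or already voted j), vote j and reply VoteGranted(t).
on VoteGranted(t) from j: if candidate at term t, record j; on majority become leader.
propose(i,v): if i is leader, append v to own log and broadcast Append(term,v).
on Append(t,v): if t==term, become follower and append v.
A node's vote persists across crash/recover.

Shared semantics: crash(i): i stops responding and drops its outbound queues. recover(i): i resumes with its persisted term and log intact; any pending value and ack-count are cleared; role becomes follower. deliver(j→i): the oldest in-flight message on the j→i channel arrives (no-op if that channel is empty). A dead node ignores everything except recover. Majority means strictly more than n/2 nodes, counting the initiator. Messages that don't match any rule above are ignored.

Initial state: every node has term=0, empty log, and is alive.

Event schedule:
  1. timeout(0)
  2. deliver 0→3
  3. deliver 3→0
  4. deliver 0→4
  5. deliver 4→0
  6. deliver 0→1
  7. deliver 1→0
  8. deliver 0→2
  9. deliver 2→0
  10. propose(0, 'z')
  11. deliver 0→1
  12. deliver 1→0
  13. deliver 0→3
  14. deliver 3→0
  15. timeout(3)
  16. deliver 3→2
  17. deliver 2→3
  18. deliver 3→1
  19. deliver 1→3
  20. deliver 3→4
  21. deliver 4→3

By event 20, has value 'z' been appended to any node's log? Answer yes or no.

e1 timeout(0): 0[cand,t=1,-]
e2 deliver 0→3: 3[foll,t=1,-]
e3 deliver 3→0: ·
e4 deliver 0→4: 4[foll,t=1,-]
e5 deliver 4→0: 0[lead,t=1,-]
e6 deliver 0→1: 1[foll,t=1,-]
e7 deliver 1→0: ·
e8 deliver 0→2: 2[foll,t=1,-]
e9 deliver 2→0: ·
e10 propose(0,'z'): 0[lead,t=1,z]
e11 deliver 0→1: 1[foll,t=1,z]
e12 deliver 1→0: ·
e13 deliver 0→3: 3[foll,t=1,z]
e14 deliver 3→0: ·
e15 timeout(3): 3[cand,t=2,z]
e16 deliver 3→2: 2[foll,t=2,-]
e17 deliver 2→3: ·
e18 deliver 3→1: 1[foll,t=2,z]
e19 deliver 1→3: 3[lead,t=2,z]
e20 deliver 3→4: 4[foll,t=2,-]

yes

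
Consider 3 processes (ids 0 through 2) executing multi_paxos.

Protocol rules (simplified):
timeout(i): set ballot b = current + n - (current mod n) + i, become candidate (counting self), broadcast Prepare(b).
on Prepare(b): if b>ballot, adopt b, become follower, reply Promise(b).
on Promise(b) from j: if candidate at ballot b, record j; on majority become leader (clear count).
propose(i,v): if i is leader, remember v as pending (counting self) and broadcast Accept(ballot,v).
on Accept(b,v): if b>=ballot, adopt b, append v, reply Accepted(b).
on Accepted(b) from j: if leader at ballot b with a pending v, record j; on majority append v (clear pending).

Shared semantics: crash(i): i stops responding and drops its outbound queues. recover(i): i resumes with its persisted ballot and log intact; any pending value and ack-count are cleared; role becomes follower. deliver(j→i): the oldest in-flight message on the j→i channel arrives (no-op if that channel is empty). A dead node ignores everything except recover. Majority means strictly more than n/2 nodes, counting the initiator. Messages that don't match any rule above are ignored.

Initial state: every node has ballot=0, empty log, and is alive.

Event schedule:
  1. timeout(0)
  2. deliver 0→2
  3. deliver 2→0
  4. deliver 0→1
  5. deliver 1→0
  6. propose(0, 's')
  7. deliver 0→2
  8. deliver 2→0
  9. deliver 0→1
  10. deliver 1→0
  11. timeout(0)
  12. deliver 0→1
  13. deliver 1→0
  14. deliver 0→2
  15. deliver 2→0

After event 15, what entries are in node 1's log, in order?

[1] timeout(0) → N0(cand b3 [-])
[2] deliver 0→2 → N2(foll b3 [-])
[3] deliver 2→0 → N0(lead b3 [-])
[4] deliver 0→1 → N1(foll b3 [-])
[5] deliver 1→0 → ∅
[6] propose(0,'s') → ∅
[7] deliver 0→2 → N2(foll b3 [s])
[8] deliver 2→0 → N0(lead b3 [s])
[9] deliver 0→1 → N1(foll b3 [s])
[10] deliver 1→0 → ∅
[11] timeout(0) → N0(cand b6 [s])
[12] deliver 0→1 → N1(foll b6 [s])
[13] deliver 1→0 → N0(lead b6 [s])
[14] deliver 0→2 → N2(foll b6 [s])
[15] deliver 2→0 → ∅

s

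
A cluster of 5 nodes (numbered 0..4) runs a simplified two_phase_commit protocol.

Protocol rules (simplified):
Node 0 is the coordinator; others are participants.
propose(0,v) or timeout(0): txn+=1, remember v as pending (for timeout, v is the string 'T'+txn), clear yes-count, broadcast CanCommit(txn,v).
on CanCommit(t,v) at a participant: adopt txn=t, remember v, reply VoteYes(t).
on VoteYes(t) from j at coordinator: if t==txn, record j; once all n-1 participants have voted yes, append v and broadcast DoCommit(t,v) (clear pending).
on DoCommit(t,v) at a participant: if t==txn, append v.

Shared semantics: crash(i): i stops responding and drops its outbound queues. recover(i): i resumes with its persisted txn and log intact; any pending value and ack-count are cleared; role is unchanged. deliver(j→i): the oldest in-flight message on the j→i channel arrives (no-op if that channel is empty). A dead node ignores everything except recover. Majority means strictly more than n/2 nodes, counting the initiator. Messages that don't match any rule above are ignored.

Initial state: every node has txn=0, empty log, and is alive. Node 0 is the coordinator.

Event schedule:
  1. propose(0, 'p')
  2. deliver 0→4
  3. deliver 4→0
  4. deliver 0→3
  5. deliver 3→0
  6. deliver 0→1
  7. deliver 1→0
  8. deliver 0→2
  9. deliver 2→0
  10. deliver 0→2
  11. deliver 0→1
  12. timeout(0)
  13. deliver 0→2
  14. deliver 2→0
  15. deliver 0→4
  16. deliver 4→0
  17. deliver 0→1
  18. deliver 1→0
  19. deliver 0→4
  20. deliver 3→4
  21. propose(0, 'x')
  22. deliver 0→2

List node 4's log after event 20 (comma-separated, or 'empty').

p

[1] propose(0,'p') → N0(coor t1 [-])
[2] deliver 0→4 → N4(part t1 [-])
[3] deliver 4→0 → ∅
[4] deliver 0→3 → N3(part t1 [-])
[5] deliver 3→0 → ∅
[6] deliver 0→1 → N1(part t1 [-])
[7] deliver 1→0 → ∅
[8] deliver 0→2 → N2(part t1 [-])
[9] deliver 2→0 → N0(coor t1 [p])
[10] deliver 0→2 → N2(part t1 [p])
[11] deliver 0→1 → N1(part t1 [p])
[12] timeout(0) → N0(coor t2 [p])
[13] deliver 0→2 → N2(part t2 [p])
[14] deliver 2→0 → ∅
[15] deliver 0→4 → N4(part t1 [p])
[16] deliver 4→0 → ∅
[17] deliver 0→1 → N1(part t2 [p])
[18] deliver 1→0 → ∅
[19] deliver 0→4 → N4(part t2 [p])
[20] deliver 3→4 → ∅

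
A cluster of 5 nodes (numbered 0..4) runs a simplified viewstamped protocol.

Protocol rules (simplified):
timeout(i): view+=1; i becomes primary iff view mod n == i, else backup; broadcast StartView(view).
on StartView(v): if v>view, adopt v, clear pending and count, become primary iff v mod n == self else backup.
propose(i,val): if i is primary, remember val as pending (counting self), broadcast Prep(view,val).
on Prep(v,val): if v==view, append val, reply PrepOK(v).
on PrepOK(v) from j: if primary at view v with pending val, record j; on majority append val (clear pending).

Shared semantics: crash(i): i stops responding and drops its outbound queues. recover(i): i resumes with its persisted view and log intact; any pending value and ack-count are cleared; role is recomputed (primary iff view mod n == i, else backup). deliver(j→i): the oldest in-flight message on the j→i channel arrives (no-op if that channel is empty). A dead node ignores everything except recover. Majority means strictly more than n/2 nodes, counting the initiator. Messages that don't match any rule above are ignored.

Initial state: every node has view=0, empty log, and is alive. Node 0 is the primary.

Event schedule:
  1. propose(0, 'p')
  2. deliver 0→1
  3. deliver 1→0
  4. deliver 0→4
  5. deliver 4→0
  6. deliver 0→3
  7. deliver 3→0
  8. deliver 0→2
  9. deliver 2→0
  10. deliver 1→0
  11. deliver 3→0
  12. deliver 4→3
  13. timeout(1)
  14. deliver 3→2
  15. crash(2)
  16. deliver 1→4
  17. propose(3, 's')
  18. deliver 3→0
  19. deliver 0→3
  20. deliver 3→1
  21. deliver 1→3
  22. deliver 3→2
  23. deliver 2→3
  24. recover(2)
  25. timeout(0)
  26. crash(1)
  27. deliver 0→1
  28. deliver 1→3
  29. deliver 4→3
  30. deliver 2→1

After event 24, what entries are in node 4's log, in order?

p

step 1 propose(0,'p'): —
step 2 deliver 0→1: 1={back,v=0,log=p}
step 3 deliver 1→0: —
step 4 deliver 0→4: 4={back,v=0,log=p}
step 5 deliver 4→0: 0={prim,v=0,log=p}
step 6 deliver 0→3: 3={back,v=0,log=p}
step 7 deliver 3→0: —
step 8 deliver 0→2: 2={back,v=0,log=p}
step 9 deliver 2→0: —
step 10 deliver 1→0: —
step 11 deliver 3→0: —
step 12 deliver 4→3: —
step 13 timeout(1): 1={prim,v=1,log=p}
step 14 deliver 3→2: —
step 15 crash(2): 2={✗back,v=0,log=p}
step 16 deliver 1→4: 4={back,v=1,log=p}
step 17 propose(3,'s'): —
step 18 deliver 3→0: —
step 19 deliver 0→3: —
step 20 deliver 3→1: —
step 21 deliver 1→3: 3={back,v=1,log=p}
step 22 deliver 3→2: —
step 23 deliver 2→3: —
step 24 recover(2): 2={back,v=0,log=p}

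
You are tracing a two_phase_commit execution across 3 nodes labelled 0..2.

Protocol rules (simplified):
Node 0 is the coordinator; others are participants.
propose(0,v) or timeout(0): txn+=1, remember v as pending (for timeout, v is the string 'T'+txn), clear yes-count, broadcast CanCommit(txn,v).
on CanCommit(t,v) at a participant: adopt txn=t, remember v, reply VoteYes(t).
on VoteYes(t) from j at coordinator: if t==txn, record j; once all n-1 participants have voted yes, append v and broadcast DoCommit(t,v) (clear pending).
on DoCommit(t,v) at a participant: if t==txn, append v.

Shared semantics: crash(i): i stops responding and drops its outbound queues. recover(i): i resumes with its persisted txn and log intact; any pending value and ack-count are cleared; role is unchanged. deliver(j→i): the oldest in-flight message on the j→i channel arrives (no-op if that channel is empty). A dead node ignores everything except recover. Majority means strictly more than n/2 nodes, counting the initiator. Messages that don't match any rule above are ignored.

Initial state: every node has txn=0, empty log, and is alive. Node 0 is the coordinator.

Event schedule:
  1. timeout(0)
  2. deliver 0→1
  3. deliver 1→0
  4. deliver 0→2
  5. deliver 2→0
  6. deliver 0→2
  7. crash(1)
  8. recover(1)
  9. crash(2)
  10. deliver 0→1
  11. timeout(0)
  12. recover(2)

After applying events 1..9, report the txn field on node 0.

1. timeout(0):  <0:coor t1 ->
2. deliver 0→1:  <1:part t1 ->
3. deliver 1→0:  nop
4. deliver 0→2:  <2:part t1 ->
5. deliver 2→0:  <0:coor t1 T1>
6. deliver 0→2:  <2:part t1 T1>
7. crash(1):  <1:✗part t1 ->
8. recover(1):  <1:part t1 ->
9. crash(2):  <2:✗part t1 T1>

1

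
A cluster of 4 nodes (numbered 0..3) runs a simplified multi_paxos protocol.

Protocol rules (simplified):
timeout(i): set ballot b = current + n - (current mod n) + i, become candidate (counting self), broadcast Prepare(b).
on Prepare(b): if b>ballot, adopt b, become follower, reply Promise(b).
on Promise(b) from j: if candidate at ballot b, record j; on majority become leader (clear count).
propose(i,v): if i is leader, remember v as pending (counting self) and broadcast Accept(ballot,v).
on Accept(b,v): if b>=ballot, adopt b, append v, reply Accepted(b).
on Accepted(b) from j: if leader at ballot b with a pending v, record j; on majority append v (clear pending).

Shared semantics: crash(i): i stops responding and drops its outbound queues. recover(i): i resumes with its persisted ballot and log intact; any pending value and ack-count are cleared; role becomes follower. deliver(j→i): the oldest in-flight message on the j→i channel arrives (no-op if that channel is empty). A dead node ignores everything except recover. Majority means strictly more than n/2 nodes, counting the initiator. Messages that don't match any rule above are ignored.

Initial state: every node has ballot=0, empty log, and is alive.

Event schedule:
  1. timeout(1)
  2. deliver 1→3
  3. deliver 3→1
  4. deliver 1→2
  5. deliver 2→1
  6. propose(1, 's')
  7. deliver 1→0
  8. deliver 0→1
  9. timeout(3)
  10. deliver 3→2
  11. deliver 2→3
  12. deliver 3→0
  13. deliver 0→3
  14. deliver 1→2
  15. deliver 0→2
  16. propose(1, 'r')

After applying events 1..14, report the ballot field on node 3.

11

after 1 — timeout(1): n1:cand/b5/[-]
after 2 — deliver 1→3: n3:foll/b5/[-]
after 3 — deliver 3→1: ·
after 4 — deliver 1→2: n2:foll/b5/[-]
after 5 — deliver 2→1: n1:lead/b5/[-]
after 6 — propose(1,'s'): ·
after 7 — deliver 1→0: n0:foll/b5/[-]
after 8 — deliver 0→1: ·
after 9 — timeout(3): n3:cand/b11/[-]
after 10 — deliver 3→2: n2:foll/b11/[-]
after 11 — deliver 2→3: ·
after 12 — deliver 3→0: n0:foll/b11/[-]
after 13 — deliver 0→3: n3:lead/b11/[-]
after 14 — deliver 1→2: ·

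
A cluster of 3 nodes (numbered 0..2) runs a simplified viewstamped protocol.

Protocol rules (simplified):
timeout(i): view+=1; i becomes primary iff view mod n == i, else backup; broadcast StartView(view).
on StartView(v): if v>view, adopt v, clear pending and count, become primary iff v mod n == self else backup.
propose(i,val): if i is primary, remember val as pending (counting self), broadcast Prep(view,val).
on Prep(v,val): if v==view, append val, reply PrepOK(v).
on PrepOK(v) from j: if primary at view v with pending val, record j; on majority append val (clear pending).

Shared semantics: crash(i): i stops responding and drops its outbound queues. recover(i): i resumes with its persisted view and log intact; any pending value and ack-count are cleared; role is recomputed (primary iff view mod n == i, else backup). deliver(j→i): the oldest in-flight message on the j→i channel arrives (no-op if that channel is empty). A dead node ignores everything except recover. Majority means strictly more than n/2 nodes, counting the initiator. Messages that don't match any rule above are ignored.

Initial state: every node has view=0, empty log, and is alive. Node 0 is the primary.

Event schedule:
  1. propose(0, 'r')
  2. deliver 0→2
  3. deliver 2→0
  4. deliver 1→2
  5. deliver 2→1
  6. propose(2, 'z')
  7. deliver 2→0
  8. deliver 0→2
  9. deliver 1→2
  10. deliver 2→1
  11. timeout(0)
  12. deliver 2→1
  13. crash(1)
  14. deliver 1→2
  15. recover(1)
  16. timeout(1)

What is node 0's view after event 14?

1

1. propose(0,'r'):  nop
2. deliver 0→2:  <2:back v0 r>
3. deliver 2→0:  <0:prim v0 r>
4. deliver 1→2:  nop
5. deliver 2→1:  nop
6. propose(2,'z'):  nop
7. deliver 2→0:  nop
8. deliver 0→2:  nop
9. deliver 1→2:  nop
10. deliver 2→1:  nop
11. timeout(0):  <0:back v1 r>
12. deliver 2→1:  nop
13. crash(1):  <1:✗back v0 ->
14. deliver 1→2:  nop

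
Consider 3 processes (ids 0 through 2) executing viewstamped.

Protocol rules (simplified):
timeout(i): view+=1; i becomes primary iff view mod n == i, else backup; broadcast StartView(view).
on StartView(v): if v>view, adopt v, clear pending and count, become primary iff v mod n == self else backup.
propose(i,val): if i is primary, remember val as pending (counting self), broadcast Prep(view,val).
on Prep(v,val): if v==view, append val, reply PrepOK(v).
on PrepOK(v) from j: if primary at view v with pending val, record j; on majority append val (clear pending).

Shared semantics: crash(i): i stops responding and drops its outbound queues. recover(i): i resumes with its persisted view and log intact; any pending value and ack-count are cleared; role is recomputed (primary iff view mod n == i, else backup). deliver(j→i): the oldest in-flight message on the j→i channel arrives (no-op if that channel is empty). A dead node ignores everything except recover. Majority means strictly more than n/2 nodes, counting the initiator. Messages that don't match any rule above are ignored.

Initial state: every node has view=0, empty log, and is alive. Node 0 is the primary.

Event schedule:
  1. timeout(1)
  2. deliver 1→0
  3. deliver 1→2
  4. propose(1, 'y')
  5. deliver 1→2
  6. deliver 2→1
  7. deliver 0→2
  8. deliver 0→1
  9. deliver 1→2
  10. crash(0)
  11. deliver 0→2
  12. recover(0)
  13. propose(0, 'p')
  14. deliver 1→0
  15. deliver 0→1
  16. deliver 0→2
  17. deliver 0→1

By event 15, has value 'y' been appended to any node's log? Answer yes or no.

yes

after 1 — timeout(1): n1:prim/v1/[-]
after 2 — deliver 1→0: n0:back/v1/[-]
after 3 — deliver 1→2: n2:back/v1/[-]
after 4 — propose(1,'y'): ·
after 5 — deliver 1→2: n2:back/v1/[y]
after 6 — deliver 2→1: n1:prim/v1/[y]
after 7 — deliver 0→2: ·
after 8 — deliver 0→1: ·
after 9 — deliver 1→2: ·
after 10 — crash(0): n0:✗back/v1/[-]
after 11 — deliver 0→2: ·
after 12 — recover(0): n0:back/v1/[-]
after 13 — propose(0,'p'): ·
after 14 — deliver 1→0: n0:back/v1/[y]
after 15 — deliver 0→1: ·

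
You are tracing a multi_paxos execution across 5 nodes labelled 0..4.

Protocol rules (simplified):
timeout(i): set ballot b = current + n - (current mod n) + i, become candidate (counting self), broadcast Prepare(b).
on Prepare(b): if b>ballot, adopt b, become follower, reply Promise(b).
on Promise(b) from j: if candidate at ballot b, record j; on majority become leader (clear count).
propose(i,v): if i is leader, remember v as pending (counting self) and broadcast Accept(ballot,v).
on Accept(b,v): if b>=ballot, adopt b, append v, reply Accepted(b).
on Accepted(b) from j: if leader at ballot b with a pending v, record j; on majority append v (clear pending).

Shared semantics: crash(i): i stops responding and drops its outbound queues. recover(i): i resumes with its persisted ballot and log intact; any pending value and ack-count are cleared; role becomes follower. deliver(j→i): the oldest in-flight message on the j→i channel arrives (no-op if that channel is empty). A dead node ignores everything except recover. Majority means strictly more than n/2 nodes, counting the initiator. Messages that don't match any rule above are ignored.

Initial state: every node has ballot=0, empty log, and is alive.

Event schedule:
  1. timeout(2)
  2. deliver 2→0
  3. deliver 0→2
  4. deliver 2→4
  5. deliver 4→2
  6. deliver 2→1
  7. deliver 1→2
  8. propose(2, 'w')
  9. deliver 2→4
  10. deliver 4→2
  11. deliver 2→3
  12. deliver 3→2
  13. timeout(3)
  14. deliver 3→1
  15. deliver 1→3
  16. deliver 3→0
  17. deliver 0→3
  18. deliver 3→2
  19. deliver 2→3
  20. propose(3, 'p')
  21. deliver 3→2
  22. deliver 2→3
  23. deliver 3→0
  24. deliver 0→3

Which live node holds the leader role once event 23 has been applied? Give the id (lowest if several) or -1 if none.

e1 timeout(2): 2[cand,b=7,-]
e2 deliver 2→0: 0[foll,b=7,-]
e3 deliver 0→2: ·
e4 deliver 2→4: 4[foll,b=7,-]
e5 deliver 4→2: 2[lead,b=7,-]
e6 deliver 2→1: 1[foll,b=7,-]
e7 deliver 1→2: ·
e8 propose(2,'w'): ·
e9 deliver 2→4: 4[foll,b=7,w]
e10 deliver 4→2: ·
e11 deliver 2→3: 3[foll,b=7,-]
e12 deliver 3→2: ·
e13 timeout(3): 3[cand,b=13,-]
e14 deliver 3→1: 1[foll,b=13,-]
e15 deliver 1→3: ·
e16 deliver 3→0: 0[foll,b=13,-]
e17 deliver 0→3: 3[lead,b=13,-]
e18 deliver 3→2: 2[foll,b=13,-]
e19 deliver 2→3: ·
e20 propose(3,'p'): ·
e21 deliver 3→2: 2[foll,b=13,p]
e22 deliver 2→3: ·
e23 deliver 3→0: 0[foll,b=13,p]

3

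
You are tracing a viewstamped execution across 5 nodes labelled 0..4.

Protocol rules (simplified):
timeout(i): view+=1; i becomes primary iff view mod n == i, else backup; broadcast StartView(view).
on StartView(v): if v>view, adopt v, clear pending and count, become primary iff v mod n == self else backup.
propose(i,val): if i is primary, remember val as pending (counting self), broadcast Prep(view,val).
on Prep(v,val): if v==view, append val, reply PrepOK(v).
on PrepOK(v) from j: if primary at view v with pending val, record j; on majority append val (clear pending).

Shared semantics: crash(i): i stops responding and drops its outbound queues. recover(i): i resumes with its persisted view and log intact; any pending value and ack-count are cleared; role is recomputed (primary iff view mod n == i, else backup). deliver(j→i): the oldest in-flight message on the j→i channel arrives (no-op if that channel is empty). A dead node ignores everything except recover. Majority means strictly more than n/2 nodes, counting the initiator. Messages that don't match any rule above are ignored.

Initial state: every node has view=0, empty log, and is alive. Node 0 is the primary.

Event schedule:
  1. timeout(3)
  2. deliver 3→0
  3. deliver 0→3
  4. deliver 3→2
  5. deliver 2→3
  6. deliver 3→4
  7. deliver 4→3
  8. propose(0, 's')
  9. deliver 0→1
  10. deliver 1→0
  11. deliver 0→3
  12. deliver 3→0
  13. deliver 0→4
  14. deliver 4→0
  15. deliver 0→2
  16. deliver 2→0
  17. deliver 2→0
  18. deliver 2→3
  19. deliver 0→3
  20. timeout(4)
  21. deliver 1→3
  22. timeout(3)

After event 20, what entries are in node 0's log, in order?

empty

e1 timeout(3): 3[back,v=1,-]
e2 deliver 3→0: 0[back,v=1,-]
e3 deliver 0→3: ·
e4 deliver 3→2: 2[back,v=1,-]
e5 deliver 2→3: ·
e6 deliver 3→4: 4[back,v=1,-]
e7 deliver 4→3: ·
e8 propose(0,'s'): ·
e9 deliver 0→1: ·
e10 deliver 1→0: ·
e11 deliver 0→3: ·
e12 deliver 3→0: ·
e13 deliver 0→4: ·
e14 deliver 4→0: ·
e15 deliver 0→2: ·
e16 deliver 2→0: ·
e17 deliver 2→0: ·
e18 deliver 2→3: ·
e19 deliver 0→3: ·
e20 timeout(4): 4[back,v=2,-]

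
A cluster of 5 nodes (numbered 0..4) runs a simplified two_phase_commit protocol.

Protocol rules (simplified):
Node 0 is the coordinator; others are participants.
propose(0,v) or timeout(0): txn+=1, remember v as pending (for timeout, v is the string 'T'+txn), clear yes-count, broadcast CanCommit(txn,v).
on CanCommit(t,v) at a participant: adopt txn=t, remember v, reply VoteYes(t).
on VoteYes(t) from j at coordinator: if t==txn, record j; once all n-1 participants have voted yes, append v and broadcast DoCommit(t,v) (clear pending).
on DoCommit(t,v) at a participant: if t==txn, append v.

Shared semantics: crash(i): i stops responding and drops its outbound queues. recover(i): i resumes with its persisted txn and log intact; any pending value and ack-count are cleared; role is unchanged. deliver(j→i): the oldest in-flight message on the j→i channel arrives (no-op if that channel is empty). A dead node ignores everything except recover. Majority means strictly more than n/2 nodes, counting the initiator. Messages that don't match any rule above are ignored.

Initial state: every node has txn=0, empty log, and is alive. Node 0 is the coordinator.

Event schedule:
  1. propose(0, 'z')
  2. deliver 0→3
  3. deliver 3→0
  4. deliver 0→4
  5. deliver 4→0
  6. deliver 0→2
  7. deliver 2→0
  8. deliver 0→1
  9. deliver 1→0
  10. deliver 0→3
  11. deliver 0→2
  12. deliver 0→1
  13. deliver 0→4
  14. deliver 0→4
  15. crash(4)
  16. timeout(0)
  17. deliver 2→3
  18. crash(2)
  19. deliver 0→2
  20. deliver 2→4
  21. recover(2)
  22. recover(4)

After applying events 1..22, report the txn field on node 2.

1

[1] propose(0,'z') → N0(coor t1 [-])
[2] deliver 0→3 → N3(part t1 [-])
[3] deliver 3→0 → ∅
[4] deliver 0→4 → N4(part t1 [-])
[5] deliver 4→0 → ∅
[6] deliver 0→2 → N2(part t1 [-])
[7] deliver 2→0 → ∅
[8] deliver 0→1 → N1(part t1 [-])
[9] deliver 1→0 → N0(coor t1 [z])
[10] deliver 0→3 → N3(part t1 [z])
[11] deliver 0→2 → N2(part t1 [z])
[12] deliver 0→1 → N1(part t1 [z])
[13] deliver 0→4 → N4(part t1 [z])
[14] deliver 0→4 → ∅
[15] crash(4) → N4(✗part t1 [z])
[16] timeout(0) → N0(coor t2 [z])
[17] deliver 2→3 → ∅
[18] crash(2) → N2(✗part t1 [z])
[19] deliver 0→2 → ∅
[20] deliver 2→4 → ∅
[21] recover(2) → N2(part t1 [z])
[22] recover(4) → N4(part t1 [z])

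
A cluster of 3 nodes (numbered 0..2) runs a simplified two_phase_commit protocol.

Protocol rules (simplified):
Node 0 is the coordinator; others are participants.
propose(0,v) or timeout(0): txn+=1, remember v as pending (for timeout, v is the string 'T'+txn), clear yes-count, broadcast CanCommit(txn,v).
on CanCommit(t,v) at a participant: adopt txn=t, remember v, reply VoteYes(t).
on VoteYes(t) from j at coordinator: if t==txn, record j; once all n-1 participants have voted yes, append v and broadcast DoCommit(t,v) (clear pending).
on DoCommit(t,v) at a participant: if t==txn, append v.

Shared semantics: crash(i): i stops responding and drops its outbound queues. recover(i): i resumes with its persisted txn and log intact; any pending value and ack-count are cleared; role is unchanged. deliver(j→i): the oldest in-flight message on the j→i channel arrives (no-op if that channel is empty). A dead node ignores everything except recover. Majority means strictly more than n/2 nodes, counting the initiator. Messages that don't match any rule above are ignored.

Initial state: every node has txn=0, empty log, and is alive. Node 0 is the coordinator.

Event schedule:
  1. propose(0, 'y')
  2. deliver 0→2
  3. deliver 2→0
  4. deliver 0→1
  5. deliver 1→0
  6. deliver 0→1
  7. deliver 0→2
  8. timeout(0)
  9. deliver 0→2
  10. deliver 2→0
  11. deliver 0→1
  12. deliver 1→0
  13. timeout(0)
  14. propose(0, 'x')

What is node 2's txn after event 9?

1. propose(0,'y'):  <0:coor t1 ->
2. deliver 0→2:  <2:part t1 ->
3. deliver 2→0:  nop
4. deliver 0→1:  <1:part t1 ->
5. deliver 1→0:  <0:coor t1 y>
6. deliver 0→1:  <1:part t1 y>
7. deliver 0→2:  <2:part t1 y>
8. timeout(0):  <0:coor t2 y>
9. deliver 0→2:  <2:part t2 y>

2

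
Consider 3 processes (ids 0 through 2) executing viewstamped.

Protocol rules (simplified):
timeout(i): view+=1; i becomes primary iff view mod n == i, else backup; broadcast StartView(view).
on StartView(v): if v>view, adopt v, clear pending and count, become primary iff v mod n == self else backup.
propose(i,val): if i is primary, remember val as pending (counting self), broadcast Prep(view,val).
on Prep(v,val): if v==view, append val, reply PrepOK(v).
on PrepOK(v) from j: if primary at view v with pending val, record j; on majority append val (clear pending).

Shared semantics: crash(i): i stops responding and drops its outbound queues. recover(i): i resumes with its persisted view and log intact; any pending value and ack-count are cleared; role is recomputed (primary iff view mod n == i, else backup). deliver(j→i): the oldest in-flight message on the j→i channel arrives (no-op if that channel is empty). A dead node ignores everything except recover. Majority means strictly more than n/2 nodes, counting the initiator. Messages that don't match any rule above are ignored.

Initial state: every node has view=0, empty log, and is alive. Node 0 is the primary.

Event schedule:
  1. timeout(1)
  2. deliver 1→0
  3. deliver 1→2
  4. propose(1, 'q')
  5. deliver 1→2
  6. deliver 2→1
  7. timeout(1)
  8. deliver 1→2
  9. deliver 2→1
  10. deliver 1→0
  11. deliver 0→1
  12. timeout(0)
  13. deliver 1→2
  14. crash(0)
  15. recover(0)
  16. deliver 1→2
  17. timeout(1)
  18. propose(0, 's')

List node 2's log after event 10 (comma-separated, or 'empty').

q

1. timeout(1):  <1:prim v1 ->
2. deliver 1→0:  <0:back v1 ->
3. deliver 1→2:  <2:back v1 ->
4. propose(1,'q'):  nop
5. deliver 1→2:  <2:back v1 q>
6. deliver 2→1:  <1:prim v1 q>
7. timeout(1):  <1:back v2 q>
8. deliver 1→2:  <2:prim v2 q>
9. deliver 2→1:  nop
10. deliver 1→0:  <0:back v1 q>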